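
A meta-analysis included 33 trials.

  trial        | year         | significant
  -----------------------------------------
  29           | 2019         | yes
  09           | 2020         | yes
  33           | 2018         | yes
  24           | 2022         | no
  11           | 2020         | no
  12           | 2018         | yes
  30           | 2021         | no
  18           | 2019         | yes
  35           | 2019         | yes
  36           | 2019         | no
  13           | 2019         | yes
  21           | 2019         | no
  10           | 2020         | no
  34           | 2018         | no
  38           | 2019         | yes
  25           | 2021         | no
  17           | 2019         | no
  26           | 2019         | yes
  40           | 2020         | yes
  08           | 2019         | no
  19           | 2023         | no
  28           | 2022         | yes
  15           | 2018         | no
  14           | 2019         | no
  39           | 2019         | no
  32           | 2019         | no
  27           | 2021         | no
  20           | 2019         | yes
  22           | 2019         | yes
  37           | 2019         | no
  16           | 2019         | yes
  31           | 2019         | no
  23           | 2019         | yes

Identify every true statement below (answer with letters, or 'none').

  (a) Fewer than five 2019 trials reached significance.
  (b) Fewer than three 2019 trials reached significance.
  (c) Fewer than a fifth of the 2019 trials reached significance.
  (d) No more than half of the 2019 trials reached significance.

|A| = 19, |A ∩ B| = 10, |A ∖ B| = 9.
(a) |A ∩ B| < 5: fails.
(b) |A ∩ B| < 3: fails.
(c) |A ∩ B| / |A| < 1/5: fails.
(d) |A ∩ B| ≤ |A ∖ B|: fails.

none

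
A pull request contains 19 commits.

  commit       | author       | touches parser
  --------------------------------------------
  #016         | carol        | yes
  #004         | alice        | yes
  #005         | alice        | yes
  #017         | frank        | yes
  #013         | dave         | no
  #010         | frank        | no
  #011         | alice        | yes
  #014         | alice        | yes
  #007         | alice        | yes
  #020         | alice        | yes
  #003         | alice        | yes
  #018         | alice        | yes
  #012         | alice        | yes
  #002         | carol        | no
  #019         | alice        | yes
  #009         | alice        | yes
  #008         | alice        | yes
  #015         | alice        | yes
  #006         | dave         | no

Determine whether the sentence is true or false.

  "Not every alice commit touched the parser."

False

The determiner here denotes the relation: A ⊄ B (|A ∖ B| ≥ 1).
A (the restrictor) = {#004, #005, #011, #014, #007, #020, #003, #018, #012, #019, #009, #008, #015}, |A| = 13.
A ∖ B = {}, so |A ∖ B| = 0.
So the statement is false.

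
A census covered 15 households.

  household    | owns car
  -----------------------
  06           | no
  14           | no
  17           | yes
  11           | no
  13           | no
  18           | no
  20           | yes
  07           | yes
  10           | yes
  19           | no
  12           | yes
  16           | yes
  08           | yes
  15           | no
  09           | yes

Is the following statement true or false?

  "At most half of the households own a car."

Truth condition: |A ∩ B| ≤ |A ∖ B|.
|A| = 15, |A ∩ B| = 8, |A ∖ B| = 7.
8 > 7, so the statement is false.

False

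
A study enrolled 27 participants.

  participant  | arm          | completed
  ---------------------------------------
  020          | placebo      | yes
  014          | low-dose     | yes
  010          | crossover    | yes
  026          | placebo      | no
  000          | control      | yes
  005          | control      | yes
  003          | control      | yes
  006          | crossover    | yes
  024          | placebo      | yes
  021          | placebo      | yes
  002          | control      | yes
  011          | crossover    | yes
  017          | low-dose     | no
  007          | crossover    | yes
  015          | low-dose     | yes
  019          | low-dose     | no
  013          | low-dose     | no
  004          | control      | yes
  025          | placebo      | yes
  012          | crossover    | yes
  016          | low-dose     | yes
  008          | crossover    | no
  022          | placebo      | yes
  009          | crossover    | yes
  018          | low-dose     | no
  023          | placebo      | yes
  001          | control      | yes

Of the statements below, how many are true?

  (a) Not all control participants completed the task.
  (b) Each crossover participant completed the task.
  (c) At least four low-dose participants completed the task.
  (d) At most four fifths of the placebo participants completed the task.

0

(a) control: |A| = 6, |A ∩ B| = 6; needs A ⊄ B (|A ∖ B| ≥ 1) — false.
(b) crossover: |A| = 7, |A ∩ B| = 6; needs A ⊆ B, i.e. every element of A is in B (|A ∖ B| = 0) — false.
(c) low-dose: |A| = 7, |A ∩ B| = 3; needs |A ∩ B| ≥ 4 — false.
(d) placebo: |A| = 7, |A ∩ B| = 6; needs |A ∩ B| / |A| ≤ 4/5 — false.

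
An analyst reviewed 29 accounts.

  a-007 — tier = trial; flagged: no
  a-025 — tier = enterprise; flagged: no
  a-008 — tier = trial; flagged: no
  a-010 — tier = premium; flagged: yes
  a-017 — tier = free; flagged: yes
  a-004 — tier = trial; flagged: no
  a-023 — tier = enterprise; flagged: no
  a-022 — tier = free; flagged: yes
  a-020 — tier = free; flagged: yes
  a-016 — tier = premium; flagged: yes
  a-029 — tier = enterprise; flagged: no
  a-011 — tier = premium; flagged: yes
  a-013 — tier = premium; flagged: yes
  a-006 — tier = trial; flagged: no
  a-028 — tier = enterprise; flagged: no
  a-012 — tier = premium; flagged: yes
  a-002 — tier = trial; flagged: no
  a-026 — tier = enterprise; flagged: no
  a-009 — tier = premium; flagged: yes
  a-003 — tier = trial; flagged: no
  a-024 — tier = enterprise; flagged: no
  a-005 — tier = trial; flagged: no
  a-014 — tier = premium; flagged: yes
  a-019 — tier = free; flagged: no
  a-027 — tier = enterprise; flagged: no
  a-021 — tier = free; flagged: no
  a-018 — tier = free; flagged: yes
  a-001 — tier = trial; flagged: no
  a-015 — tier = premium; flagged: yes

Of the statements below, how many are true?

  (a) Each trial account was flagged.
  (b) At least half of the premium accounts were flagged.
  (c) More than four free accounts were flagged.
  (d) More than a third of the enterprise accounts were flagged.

(a) trial: |A| = 8, |A ∩ B| = 0; needs A ⊆ B, i.e. every element of A is in B (|A ∖ B| = 0) — false.
(b) premium: |A| = 8, |A ∩ B| = 8; needs |A ∩ B| ≥ |A ∖ B| — true.
(c) free: |A| = 6, |A ∩ B| = 4; needs |A ∩ B| > 4 — false.
(d) enterprise: |A| = 7, |A ∩ B| = 0; needs |A ∩ B| / |A| > 1/3 — false.

1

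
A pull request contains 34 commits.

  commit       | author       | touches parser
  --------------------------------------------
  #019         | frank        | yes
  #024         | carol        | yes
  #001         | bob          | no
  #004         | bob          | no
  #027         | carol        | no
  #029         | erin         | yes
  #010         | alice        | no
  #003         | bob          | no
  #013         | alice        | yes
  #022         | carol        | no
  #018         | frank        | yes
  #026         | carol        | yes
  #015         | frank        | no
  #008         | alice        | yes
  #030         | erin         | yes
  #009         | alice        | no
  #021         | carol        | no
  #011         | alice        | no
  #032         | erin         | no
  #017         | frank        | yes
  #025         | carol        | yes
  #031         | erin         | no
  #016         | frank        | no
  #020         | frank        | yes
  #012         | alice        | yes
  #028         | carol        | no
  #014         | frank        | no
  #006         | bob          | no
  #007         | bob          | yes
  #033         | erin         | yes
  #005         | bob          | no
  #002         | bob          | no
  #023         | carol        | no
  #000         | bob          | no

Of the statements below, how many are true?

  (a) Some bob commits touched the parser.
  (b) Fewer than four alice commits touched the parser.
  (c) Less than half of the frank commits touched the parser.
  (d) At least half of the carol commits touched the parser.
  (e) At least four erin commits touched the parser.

(a) bob: |A| = 8, |A ∩ B| = 1; needs A ∩ B ≠ ∅ (|A ∩ B| ≥ 1) — true.
(b) alice: |A| = 6, |A ∩ B| = 3; needs |A ∩ B| < 4 — true.
(c) frank: |A| = 7, |A ∩ B| = 4; needs |A ∩ B| < |A ∖ B| — false.
(d) carol: |A| = 8, |A ∩ B| = 3; needs |A ∩ B| ≥ |A ∖ B| — false.
(e) erin: |A| = 5, |A ∩ B| = 3; needs |A ∩ B| ≥ 4 — false.

2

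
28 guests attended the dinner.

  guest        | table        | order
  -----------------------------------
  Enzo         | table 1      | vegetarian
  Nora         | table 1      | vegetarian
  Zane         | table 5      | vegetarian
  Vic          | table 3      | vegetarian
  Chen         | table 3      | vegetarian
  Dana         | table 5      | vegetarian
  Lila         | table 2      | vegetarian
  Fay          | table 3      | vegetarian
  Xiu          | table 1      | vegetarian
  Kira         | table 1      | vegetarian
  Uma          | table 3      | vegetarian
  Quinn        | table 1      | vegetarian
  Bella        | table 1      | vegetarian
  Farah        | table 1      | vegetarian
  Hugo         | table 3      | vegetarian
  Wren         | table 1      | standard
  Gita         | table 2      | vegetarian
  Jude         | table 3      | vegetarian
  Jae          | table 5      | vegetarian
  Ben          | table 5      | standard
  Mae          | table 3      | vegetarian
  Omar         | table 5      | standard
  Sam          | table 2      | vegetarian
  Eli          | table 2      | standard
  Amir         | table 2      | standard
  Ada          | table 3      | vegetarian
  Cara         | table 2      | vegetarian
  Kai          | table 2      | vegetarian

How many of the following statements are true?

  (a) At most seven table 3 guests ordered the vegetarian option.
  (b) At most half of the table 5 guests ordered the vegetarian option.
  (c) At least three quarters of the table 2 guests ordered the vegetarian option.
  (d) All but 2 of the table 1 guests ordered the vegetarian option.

0

(a) table 3: |A| = 8, |A ∩ B| = 8; needs |A ∩ B| ≤ 7 — false.
(b) table 5: |A| = 5, |A ∩ B| = 3; needs |A ∩ B| ≤ |A ∖ B| — false.
(c) table 2: |A| = 7, |A ∩ B| = 5; needs |A ∩ B| / |A| ≥ 3/4 — false.
(d) table 1: |A| = 8, |A ∩ B| = 7; needs |A ∖ B| = 2 — false.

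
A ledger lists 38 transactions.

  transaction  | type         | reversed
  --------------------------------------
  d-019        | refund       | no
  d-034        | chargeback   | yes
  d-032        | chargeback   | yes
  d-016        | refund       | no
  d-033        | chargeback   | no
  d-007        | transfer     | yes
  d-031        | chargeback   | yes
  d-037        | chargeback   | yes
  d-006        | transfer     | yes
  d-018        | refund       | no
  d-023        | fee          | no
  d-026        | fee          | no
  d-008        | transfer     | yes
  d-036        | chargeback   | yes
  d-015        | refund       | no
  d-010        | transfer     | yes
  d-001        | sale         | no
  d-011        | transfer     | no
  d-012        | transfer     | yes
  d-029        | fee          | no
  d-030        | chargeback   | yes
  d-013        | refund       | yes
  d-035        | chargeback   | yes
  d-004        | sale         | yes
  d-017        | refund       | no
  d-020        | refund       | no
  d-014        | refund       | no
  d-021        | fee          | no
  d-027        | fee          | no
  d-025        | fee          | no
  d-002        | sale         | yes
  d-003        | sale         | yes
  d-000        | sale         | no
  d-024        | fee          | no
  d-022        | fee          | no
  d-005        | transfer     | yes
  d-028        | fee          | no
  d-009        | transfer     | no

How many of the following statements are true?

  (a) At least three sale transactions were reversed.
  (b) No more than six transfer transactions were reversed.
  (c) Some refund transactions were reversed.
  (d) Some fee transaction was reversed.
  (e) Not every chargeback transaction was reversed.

(a) sale: |A| = 5, |A ∩ B| = 3; needs |A ∩ B| ≥ 3 — true.
(b) transfer: |A| = 8, |A ∩ B| = 6; needs |A ∩ B| ≤ 6 — true.
(c) refund: |A| = 8, |A ∩ B| = 1; needs A ∩ B ≠ ∅ (|A ∩ B| ≥ 1) — true.
(d) fee: |A| = 9, |A ∩ B| = 0; needs A ∩ B ≠ ∅ (|A ∩ B| ≥ 1) — false.
(e) chargeback: |A| = 8, |A ∩ B| = 7; needs A ⊄ B (|A ∖ B| ≥ 1) — true.

4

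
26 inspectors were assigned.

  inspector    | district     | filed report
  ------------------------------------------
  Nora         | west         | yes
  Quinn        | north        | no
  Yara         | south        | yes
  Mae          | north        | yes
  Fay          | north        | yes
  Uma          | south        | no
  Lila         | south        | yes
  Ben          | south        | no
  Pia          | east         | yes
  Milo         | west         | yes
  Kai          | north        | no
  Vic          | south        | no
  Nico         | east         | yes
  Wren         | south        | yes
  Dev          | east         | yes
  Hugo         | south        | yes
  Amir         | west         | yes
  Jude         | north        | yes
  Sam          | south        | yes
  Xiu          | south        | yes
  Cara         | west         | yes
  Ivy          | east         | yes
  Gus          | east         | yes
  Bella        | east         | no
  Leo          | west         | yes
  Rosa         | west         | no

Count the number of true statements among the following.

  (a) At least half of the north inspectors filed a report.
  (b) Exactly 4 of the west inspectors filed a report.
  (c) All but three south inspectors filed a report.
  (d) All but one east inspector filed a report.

3

(a) north: |A| = 5, |A ∩ B| = 3; needs |A ∩ B| ≥ |A ∖ B| — true.
(b) west: |A| = 6, |A ∩ B| = 5; needs |A ∩ B| = 4 — false.
(c) south: |A| = 9, |A ∩ B| = 6; needs |A ∖ B| = 3 — true.
(d) east: |A| = 6, |A ∩ B| = 5; needs |A ∖ B| = 1 — true.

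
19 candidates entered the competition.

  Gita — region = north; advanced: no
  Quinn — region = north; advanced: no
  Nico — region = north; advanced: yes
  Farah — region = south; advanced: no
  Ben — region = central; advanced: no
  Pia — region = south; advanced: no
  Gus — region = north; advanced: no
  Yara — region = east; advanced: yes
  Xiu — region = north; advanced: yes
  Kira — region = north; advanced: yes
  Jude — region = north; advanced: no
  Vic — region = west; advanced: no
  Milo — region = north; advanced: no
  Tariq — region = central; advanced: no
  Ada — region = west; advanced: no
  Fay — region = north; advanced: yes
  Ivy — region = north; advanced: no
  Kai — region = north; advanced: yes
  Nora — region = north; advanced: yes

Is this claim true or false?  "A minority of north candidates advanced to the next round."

The determiner here denotes the relation: |A ∩ B| < |A ∖ B|.
A (the restrictor) = {Gita, Quinn, Nico, Gus, Xiu, Kira, Jude, Milo, Fay, Ivy, Kai, Nora}, |A| = 12.
A ∩ B = {Nico, Xiu, Kira, Fay, Kai, Nora}, so |A ∩ B| = 6.
A ∖ B = {Gita, Quinn, Gus, Jude, Milo, Ivy}, so |A ∖ B| = 6.
6 = 6, so the statement is false.

False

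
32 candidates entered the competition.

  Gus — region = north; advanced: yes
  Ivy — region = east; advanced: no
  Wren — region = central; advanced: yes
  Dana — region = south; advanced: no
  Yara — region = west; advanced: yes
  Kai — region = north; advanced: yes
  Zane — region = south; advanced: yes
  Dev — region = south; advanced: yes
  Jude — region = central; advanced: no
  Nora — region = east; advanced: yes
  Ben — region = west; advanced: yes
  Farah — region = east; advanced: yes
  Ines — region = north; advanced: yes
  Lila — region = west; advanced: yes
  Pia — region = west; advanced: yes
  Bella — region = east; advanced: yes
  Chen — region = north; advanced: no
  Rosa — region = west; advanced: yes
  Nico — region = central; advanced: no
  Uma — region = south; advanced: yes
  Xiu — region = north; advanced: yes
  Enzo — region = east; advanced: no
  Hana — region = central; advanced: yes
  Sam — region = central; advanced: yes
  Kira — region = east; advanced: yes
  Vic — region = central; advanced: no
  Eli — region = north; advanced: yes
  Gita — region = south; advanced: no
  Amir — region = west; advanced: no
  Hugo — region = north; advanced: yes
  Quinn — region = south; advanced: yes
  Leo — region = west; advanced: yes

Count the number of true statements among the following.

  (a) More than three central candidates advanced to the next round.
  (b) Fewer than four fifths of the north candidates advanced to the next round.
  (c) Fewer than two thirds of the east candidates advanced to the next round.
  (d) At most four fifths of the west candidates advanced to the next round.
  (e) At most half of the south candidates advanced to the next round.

0

(a) central: |A| = 6, |A ∩ B| = 3; needs |A ∩ B| > 3 — false.
(b) north: |A| = 7, |A ∩ B| = 6; needs |A ∩ B| / |A| < 4/5 — false.
(c) east: |A| = 6, |A ∩ B| = 4; needs |A ∩ B| / |A| < 2/3 — false.
(d) west: |A| = 7, |A ∩ B| = 6; needs |A ∩ B| / |A| ≤ 4/5 — false.
(e) south: |A| = 6, |A ∩ B| = 4; needs |A ∩ B| ≤ |A ∖ B| — false.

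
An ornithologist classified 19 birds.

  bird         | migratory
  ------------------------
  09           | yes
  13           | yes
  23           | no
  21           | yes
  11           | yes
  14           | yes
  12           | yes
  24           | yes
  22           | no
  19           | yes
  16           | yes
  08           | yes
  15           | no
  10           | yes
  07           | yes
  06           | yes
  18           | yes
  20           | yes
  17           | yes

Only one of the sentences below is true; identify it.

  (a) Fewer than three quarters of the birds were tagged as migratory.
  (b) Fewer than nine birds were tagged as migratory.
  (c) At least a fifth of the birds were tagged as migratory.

|A| = 19, |A ∩ B| = 16, |A ∖ B| = 3.
(a) requires |A ∩ B| / |A| < 3/4: false.
(b) requires |A ∩ B| < 9: false.
(c) requires |A ∩ B| / |A| ≥ 1/5: true.

(c)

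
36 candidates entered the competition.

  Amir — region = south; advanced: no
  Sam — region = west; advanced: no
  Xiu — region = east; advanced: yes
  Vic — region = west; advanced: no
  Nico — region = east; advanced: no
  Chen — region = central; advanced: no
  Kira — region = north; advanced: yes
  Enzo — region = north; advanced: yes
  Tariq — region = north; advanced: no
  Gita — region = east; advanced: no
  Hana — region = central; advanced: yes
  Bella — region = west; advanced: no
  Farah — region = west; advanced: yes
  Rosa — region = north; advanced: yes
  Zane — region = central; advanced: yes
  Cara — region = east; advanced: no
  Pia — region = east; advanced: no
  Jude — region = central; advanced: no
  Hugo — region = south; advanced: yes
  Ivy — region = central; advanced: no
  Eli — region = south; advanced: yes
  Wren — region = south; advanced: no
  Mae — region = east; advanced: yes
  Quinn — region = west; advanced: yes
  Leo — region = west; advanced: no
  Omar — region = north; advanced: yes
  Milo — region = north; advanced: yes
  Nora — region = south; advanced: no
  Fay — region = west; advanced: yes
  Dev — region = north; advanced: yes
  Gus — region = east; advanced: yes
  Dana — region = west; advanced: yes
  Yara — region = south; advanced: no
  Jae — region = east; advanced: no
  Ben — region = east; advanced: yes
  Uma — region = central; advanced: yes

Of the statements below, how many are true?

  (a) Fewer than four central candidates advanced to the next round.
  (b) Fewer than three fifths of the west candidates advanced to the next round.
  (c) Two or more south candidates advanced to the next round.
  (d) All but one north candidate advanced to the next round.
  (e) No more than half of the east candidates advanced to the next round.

5

(a) central: |A| = 6, |A ∩ B| = 3; needs |A ∩ B| < 4 — true.
(b) west: |A| = 8, |A ∩ B| = 4; needs |A ∩ B| / |A| < 3/5 — true.
(c) south: |A| = 6, |A ∩ B| = 2; needs |A ∩ B| ≥ 2 — true.
(d) north: |A| = 7, |A ∩ B| = 6; needs |A ∖ B| = 1 — true.
(e) east: |A| = 9, |A ∩ B| = 4; needs |A ∩ B| ≤ |A ∖ B| — true.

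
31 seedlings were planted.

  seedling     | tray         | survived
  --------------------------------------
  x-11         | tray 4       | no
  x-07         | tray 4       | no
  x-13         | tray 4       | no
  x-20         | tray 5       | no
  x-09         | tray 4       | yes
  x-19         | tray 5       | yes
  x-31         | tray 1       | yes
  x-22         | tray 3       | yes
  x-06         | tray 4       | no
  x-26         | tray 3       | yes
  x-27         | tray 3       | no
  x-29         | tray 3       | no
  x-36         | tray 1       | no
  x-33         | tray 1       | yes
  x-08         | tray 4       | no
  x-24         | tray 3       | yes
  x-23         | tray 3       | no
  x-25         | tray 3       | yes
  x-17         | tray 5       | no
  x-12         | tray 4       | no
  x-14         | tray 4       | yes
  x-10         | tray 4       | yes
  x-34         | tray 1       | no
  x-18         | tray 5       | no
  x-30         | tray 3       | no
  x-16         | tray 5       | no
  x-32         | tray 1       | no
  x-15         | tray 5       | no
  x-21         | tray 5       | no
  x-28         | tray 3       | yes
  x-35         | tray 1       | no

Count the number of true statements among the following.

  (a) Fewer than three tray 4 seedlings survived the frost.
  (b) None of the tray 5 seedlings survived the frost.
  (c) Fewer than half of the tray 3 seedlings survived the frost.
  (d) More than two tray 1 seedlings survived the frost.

0

(a) tray 4: |A| = 9, |A ∩ B| = 3; needs |A ∩ B| < 3 — false.
(b) tray 5: |A| = 7, |A ∩ B| = 1; needs A ∩ B = ∅ (|A ∩ B| = 0) — false.
(c) tray 3: |A| = 9, |A ∩ B| = 5; needs |A ∩ B| < |A ∖ B| — false.
(d) tray 1: |A| = 6, |A ∩ B| = 2; needs |A ∩ B| > 2 — false.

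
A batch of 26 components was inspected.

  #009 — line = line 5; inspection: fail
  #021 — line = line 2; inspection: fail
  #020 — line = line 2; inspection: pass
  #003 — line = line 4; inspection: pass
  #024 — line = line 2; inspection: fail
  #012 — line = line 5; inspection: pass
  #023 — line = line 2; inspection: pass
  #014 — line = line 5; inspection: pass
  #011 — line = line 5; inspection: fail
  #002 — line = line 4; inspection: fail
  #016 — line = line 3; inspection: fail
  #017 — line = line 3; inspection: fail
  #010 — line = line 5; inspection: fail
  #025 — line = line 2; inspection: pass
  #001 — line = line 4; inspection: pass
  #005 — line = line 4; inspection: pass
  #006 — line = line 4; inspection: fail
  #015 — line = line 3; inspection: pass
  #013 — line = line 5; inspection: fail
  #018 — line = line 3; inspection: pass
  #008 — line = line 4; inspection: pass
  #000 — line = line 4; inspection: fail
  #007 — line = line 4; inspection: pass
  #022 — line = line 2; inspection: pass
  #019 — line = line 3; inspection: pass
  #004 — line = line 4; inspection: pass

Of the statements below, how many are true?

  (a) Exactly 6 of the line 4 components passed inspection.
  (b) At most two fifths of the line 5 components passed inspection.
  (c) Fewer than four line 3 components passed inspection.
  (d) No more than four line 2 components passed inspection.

(a) line 4: |A| = 9, |A ∩ B| = 6; needs |A ∩ B| = 6 — true.
(b) line 5: |A| = 6, |A ∩ B| = 2; needs |A ∩ B| / |A| ≤ 2/5 — true.
(c) line 3: |A| = 5, |A ∩ B| = 3; needs |A ∩ B| < 4 — true.
(d) line 2: |A| = 6, |A ∩ B| = 4; needs |A ∩ B| ≤ 4 — true.

4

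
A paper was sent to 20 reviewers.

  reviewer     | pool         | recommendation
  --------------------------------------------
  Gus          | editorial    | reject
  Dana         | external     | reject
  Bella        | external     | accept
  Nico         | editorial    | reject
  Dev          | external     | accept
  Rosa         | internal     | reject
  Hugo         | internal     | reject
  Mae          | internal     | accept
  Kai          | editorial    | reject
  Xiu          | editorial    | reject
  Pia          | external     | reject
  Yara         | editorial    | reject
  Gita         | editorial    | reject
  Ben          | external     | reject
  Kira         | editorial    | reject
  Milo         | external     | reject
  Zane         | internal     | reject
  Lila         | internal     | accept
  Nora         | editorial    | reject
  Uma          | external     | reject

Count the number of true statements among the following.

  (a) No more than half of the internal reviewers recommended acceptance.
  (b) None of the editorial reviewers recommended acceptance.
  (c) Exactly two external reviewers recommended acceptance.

3

(a) internal: |A| = 5, |A ∩ B| = 2; needs |A ∩ B| ≤ |A ∖ B| — true.
(b) editorial: |A| = 8, |A ∩ B| = 0; needs A ∩ B = ∅ (|A ∩ B| = 0) — true.
(c) external: |A| = 7, |A ∩ B| = 2; needs |A ∩ B| = 2 — true.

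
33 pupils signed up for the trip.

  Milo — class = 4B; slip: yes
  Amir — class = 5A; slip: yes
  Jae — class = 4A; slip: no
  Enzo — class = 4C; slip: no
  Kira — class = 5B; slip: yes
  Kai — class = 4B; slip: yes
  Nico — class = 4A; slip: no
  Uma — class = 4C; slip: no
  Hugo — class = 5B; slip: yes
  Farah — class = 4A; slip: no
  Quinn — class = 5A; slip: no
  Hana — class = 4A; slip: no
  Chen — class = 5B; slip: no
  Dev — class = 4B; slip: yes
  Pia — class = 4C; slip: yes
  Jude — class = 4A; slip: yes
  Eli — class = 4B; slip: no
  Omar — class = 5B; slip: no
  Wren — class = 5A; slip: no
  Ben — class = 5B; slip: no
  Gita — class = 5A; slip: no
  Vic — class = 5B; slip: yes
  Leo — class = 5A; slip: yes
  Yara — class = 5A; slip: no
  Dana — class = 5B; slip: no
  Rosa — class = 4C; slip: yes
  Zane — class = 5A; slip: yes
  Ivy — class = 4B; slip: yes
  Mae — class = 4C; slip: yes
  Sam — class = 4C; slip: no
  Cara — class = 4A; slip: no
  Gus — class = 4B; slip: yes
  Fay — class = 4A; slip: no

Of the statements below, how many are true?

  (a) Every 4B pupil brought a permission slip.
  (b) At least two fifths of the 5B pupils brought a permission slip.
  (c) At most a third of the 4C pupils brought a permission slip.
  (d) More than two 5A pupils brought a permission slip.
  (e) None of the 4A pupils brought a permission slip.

(a) 4B: |A| = 6, |A ∩ B| = 5; needs A ⊆ B, i.e. every element of A is in B (|A ∖ B| = 0) — false.
(b) 5B: |A| = 7, |A ∩ B| = 3; needs |A ∩ B| / |A| ≥ 2/5 — true.
(c) 4C: |A| = 6, |A ∩ B| = 3; needs |A ∩ B| / |A| ≤ 1/3 — false.
(d) 5A: |A| = 7, |A ∩ B| = 3; needs |A ∩ B| > 2 — true.
(e) 4A: |A| = 7, |A ∩ B| = 1; needs A ∩ B = ∅ (|A ∩ B| = 0) — false.

2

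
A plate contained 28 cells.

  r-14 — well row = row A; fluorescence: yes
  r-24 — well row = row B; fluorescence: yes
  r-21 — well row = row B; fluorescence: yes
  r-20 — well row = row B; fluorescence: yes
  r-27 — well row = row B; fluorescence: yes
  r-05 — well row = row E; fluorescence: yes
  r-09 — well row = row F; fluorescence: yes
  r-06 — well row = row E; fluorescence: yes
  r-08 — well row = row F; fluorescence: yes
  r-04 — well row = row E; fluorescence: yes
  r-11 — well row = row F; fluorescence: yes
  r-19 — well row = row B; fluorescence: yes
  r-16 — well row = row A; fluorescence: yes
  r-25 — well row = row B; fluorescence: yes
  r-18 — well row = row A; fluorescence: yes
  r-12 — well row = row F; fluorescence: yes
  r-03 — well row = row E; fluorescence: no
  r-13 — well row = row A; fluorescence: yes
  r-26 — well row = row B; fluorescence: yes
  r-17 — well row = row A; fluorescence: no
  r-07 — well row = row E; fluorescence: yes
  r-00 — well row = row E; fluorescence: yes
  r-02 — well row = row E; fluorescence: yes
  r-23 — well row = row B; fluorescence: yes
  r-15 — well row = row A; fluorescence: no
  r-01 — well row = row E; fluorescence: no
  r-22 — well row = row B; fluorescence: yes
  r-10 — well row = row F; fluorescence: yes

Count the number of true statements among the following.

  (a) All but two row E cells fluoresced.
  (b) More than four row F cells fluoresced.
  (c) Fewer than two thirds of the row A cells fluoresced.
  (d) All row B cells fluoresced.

3

(a) row E: |A| = 8, |A ∩ B| = 6; needs |A ∖ B| = 2 — true.
(b) row F: |A| = 5, |A ∩ B| = 5; needs |A ∩ B| > 4 — true.
(c) row A: |A| = 6, |A ∩ B| = 4; needs |A ∩ B| / |A| < 2/3 — false.
(d) row B: |A| = 9, |A ∩ B| = 9; needs A ⊆ B, i.e. every element of A is in B (|A ∖ B| = 0) — true.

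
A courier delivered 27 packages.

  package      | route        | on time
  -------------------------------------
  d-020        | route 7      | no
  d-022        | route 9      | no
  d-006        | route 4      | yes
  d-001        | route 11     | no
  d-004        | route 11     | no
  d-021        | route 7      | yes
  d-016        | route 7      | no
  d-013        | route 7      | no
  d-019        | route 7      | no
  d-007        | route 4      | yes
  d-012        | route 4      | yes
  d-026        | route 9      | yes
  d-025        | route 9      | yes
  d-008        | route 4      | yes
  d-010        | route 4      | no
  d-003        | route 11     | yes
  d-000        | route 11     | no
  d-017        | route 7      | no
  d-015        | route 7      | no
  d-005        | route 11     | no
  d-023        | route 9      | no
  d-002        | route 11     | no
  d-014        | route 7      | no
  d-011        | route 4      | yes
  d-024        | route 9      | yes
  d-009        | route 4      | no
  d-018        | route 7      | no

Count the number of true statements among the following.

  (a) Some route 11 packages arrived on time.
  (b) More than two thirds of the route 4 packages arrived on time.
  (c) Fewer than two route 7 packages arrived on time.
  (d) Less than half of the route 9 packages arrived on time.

(a) route 11: |A| = 6, |A ∩ B| = 1; needs A ∩ B ≠ ∅ (|A ∩ B| ≥ 1) — true.
(b) route 4: |A| = 7, |A ∩ B| = 5; needs |A ∩ B| / |A| > 2/3 — true.
(c) route 7: |A| = 9, |A ∩ B| = 1; needs |A ∩ B| < 2 — true.
(d) route 9: |A| = 5, |A ∩ B| = 3; needs |A ∩ B| < |A ∖ B| — false.

3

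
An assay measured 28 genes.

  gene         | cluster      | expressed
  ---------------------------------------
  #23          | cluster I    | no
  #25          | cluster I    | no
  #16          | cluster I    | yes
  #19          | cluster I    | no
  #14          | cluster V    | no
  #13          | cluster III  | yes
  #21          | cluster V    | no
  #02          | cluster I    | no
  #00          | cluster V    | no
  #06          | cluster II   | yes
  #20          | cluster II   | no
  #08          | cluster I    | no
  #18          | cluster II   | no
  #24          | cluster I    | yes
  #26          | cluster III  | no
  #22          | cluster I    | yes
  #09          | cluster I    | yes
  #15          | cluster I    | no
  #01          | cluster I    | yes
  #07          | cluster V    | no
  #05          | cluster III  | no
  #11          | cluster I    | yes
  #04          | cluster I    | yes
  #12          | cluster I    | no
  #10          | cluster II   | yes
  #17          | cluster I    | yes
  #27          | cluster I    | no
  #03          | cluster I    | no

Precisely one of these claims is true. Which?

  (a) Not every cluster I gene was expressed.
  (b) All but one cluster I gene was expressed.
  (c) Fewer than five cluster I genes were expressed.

|A| = 17, |A ∩ B| = 8, |A ∖ B| = 9.
(a) requires A ⊄ B (|A ∖ B| ≥ 1): true.
(b) requires |A ∖ B| = 1: false.
(c) requires |A ∩ B| < 5: false.

(a)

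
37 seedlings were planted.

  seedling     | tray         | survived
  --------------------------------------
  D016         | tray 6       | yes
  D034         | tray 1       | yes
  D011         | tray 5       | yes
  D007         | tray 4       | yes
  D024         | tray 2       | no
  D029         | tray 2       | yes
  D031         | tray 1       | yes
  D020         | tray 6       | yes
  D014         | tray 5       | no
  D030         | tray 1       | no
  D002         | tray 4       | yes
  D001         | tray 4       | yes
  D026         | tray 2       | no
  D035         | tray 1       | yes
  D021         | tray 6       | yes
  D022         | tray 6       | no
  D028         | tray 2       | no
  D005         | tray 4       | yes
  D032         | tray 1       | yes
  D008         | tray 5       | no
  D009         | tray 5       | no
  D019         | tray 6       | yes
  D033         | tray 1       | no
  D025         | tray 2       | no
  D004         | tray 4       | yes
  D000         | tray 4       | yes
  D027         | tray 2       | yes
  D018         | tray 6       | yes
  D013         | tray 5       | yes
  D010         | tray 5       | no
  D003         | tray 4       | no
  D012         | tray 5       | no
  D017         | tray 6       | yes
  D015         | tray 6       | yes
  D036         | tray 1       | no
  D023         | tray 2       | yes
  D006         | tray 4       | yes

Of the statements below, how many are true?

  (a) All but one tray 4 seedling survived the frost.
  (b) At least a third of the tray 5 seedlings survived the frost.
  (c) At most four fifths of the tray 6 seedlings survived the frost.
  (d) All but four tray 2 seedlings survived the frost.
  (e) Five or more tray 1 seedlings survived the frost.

2

(a) tray 4: |A| = 8, |A ∩ B| = 7; needs |A ∖ B| = 1 — true.
(b) tray 5: |A| = 7, |A ∩ B| = 2; needs |A ∩ B| / |A| ≥ 1/3 — false.
(c) tray 6: |A| = 8, |A ∩ B| = 7; needs |A ∩ B| / |A| ≤ 4/5 — false.
(d) tray 2: |A| = 7, |A ∩ B| = 3; needs |A ∖ B| = 4 — true.
(e) tray 1: |A| = 7, |A ∩ B| = 4; needs |A ∩ B| ≥ 5 — false.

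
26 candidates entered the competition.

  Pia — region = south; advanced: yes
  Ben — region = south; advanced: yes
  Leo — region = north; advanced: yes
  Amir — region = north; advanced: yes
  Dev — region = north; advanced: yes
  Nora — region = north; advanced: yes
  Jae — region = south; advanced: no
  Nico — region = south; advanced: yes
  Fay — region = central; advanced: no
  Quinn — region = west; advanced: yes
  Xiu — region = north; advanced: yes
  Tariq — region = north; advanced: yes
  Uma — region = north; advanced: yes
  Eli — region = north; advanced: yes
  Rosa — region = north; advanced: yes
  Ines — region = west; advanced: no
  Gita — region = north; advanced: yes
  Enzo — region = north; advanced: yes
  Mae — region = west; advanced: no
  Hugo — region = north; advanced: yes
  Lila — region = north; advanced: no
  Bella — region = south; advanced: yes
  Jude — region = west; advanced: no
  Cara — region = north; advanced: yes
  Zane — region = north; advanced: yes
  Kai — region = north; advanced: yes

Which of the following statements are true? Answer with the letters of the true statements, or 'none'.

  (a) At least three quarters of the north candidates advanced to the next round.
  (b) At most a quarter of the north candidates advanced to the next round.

|A| = 16, |A ∩ B| = 15, |A ∖ B| = 1.
(a) |A ∩ B| / |A| ≥ 3/4: holds.
(b) |A ∩ B| / |A| ≤ 1/4: fails.

(a)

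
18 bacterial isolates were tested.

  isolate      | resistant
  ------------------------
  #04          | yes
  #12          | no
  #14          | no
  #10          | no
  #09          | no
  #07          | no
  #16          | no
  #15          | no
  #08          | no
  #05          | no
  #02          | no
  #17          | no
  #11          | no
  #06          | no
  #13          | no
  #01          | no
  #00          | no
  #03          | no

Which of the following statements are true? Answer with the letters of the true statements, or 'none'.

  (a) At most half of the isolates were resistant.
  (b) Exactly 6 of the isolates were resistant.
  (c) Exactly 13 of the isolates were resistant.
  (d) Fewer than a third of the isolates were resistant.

|A| = 18, |A ∩ B| = 1, |A ∖ B| = 17.
(a) |A ∩ B| ≤ |A ∖ B|: holds.
(b) |A ∩ B| = 6: fails.
(c) |A ∩ B| = 13: fails.
(d) |A ∩ B| / |A| < 1/3: holds.

(a), (d)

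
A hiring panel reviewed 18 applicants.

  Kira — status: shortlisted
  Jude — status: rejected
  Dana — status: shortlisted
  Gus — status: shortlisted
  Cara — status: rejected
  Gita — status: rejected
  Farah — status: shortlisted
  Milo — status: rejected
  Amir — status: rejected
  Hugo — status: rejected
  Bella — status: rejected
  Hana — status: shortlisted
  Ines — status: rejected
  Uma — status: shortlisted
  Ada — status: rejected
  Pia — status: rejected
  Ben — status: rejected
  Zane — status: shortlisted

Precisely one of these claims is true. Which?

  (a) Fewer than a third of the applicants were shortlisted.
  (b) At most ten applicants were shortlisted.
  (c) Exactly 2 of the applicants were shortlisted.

(b)

|A| = 18, |A ∩ B| = 7, |A ∖ B| = 11.
(a) requires |A ∩ B| / |A| < 1/3: false.
(b) requires |A ∩ B| ≤ 10: true.
(c) requires |A ∩ B| = 2: false.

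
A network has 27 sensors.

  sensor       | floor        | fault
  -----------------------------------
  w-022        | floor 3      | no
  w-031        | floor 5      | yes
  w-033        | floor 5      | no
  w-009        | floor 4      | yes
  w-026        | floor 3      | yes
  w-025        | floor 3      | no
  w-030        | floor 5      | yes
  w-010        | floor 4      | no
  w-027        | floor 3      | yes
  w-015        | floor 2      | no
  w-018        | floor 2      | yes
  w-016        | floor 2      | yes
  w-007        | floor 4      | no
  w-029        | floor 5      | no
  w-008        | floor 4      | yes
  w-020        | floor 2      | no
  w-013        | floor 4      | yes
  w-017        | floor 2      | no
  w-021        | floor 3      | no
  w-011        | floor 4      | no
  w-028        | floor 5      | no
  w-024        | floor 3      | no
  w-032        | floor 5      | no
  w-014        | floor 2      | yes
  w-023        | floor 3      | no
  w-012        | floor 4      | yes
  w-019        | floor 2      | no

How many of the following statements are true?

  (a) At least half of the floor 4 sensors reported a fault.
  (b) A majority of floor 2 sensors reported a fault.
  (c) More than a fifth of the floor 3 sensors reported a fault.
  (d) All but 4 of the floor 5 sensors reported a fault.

3

(a) floor 4: |A| = 7, |A ∩ B| = 4; needs |A ∩ B| ≥ |A ∖ B| — true.
(b) floor 2: |A| = 7, |A ∩ B| = 3; needs |A ∩ B| > |A ∖ B| — false.
(c) floor 3: |A| = 7, |A ∩ B| = 2; needs |A ∩ B| / |A| > 1/5 — true.
(d) floor 5: |A| = 6, |A ∩ B| = 2; needs |A ∖ B| = 4 — true.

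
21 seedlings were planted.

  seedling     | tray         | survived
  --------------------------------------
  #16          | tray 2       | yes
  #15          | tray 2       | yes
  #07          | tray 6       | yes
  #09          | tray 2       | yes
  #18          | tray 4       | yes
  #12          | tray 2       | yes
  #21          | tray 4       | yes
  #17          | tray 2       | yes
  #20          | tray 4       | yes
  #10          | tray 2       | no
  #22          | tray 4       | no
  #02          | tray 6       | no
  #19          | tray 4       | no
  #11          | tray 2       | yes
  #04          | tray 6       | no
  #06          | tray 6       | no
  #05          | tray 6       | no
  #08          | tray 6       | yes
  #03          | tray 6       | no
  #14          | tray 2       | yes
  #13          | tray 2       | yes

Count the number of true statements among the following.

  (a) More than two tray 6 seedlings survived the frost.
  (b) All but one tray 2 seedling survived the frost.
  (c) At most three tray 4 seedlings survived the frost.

2

(a) tray 6: |A| = 7, |A ∩ B| = 2; needs |A ∩ B| > 2 — false.
(b) tray 2: |A| = 9, |A ∩ B| = 8; needs |A ∖ B| = 1 — true.
(c) tray 4: |A| = 5, |A ∩ B| = 3; needs |A ∩ B| ≤ 3 — true.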